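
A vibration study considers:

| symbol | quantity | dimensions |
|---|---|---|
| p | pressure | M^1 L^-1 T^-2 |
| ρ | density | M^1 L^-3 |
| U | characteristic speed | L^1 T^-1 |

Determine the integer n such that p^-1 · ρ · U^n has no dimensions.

2

Balance the L exponent: (1)·n from U, plus −(-1) + (-3) = -2 from the rest, must sum to zero.
n − 2 = 0, so n = 2.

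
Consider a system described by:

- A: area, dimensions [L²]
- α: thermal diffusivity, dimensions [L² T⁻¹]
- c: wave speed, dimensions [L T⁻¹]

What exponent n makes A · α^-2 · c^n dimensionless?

Balance the L exponent: (1)·n from c, plus (2) − 2·(2) = -2 from the rest, must sum to zero.
n − 2 = 0, so n = 2.

2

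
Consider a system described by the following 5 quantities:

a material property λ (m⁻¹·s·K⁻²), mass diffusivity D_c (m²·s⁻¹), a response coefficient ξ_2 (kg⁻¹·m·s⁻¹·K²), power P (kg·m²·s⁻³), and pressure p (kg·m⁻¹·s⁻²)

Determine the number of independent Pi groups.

There are 5 variables and 4 base dimensions (M, L, T, Θ).
The dimension matrix has rank 4.
Independent dimensionless groups: 5 − 4 = 1.

1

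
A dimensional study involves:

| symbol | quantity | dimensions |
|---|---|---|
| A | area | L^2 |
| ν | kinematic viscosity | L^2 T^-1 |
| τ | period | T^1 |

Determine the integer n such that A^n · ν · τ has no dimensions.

Balance the L exponent: (2)·n from A, plus (2) + (0) = 2 from the rest, must sum to zero.
2n + 2 = 0, so n = -1.

-1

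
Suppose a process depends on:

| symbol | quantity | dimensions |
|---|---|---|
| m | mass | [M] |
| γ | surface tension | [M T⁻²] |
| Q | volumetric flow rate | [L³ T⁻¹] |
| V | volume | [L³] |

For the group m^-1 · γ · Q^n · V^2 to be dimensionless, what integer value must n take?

Balance the L exponent: (3)·n from Q, plus −(0) + (0) + 2·(3) = 6 from the rest, must sum to zero.
3n + 6 = 0, so n = -2.

-2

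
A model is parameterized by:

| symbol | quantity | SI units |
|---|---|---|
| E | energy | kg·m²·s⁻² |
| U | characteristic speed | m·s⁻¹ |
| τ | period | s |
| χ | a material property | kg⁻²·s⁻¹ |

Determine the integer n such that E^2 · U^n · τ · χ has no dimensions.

-4

Balance the L exponent: (1)·n from U, plus 2·(2) + (0) + (0) = 4 from the rest, must sum to zero.
n + 4 = 0, so n = -4.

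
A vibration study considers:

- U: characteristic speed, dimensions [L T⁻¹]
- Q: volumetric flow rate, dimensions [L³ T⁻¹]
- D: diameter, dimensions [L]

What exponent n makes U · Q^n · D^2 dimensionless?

-1

Balance the L exponent: (3)·n from Q, plus (1) + 2·(1) = 3 from the rest, must sum to zero.
3n + 3 = 0, so n = -1.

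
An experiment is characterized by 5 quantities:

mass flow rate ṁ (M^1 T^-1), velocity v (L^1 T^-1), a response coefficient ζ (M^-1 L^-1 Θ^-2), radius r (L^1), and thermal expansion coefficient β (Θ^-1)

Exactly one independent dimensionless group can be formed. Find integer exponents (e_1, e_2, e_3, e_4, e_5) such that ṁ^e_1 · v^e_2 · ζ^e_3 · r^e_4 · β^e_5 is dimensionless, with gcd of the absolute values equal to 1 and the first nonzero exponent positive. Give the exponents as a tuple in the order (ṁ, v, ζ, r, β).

(1, -1, 1, 2, -2)

M: e_1·(1) + e_2·(0) + e_3·(-1) + e_4·(0) + e_5·(0) = 0
L: e_1·(0) + e_2·(1) + e_3·(-1) + e_4·(1) + e_5·(0) = 0
T: e_1·(-1) + e_2·(-1) + e_3·(0) + e_4·(0) + e_5·(0) = 0
Θ: e_1·(0) + e_2·(0) + e_3·(-2) + e_4·(0) + e_5·(-1) = 0
Solving this homogeneous linear system for the smallest-integer solution (first nonzero entry positive) gives (1, -1, 1, 2, -2).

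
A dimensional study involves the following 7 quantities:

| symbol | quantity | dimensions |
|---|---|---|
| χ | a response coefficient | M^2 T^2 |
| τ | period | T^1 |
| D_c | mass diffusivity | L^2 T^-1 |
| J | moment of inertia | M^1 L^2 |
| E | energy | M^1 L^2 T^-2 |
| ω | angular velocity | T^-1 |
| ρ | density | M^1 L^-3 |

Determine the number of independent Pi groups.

There are 7 variables and 3 base dimensions (M, L, T).
The dimension matrix has rank 3.
Independent dimensionless groups: 7 − 3 = 4.

4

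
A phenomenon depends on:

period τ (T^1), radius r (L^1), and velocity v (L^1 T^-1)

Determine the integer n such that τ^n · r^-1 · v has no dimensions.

Balance the T exponent: (1)·n from τ, plus −(0) + (-1) = -1 from the rest, must sum to zero.
n − 1 = 0, so n = 1.

1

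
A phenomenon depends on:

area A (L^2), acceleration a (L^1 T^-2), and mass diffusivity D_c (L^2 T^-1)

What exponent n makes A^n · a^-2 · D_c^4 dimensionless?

Balance the L exponent: (2)·n from A, plus −2·(1) + 4·(2) = 6 from the rest, must sum to zero.
2n + 6 = 0, so n = -3.

-3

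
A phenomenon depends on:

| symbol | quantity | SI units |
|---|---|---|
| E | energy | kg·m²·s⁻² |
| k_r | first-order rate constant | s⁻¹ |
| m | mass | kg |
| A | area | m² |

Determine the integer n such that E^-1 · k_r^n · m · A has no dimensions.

Balance the T exponent: (-1)·n from k_r, plus −(-2) + (0) + (0) = 2 from the rest, must sum to zero.
−n + 2 = 0, so n = 2.

2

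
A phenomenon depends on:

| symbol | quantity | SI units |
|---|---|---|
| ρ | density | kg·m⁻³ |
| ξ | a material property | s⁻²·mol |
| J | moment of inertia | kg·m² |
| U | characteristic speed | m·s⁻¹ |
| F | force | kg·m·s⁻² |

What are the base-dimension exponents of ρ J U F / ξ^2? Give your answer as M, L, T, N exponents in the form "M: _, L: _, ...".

Collect each base-dimension exponent across the product:
  M: (1) − 2·(0) + (1) + (0) + (1) = 3
  L: (-3) − 2·(0) + (2) + (1) + (1) = 1
  T: (0) − 2·(-2) + (0) + (-1) + (-2) = 1
  N: (0) − 2·(1) + (0) + (0) + (0) = -2
So the dimensions are [M³ L T N⁻²].

M: 3, L: 1, T: 1, N: -2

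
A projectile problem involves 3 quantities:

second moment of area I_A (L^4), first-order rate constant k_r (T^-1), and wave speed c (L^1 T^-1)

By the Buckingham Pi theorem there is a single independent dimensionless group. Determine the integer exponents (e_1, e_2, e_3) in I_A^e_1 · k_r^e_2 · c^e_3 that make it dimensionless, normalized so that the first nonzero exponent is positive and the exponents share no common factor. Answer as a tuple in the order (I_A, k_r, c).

L: e_1·(4) + e_2·(0) + e_3·(1) = 0
T: e_1·(0) + e_2·(-1) + e_3·(-1) = 0
Solving this homogeneous linear system for the smallest-integer solution (first nonzero entry positive) gives (1, 4, -4).

(1, 4, -4)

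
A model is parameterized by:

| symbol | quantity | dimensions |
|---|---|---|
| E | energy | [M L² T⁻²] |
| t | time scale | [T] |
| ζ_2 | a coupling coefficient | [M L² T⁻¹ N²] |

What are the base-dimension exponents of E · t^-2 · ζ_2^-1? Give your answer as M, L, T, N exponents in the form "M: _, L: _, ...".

M: 0, L: 0, T: -3, N: -2

Collect each base-dimension exponent across the product:
  M: (1) − 2·(0) − (1) = 0
  L: (2) − 2·(0) − (2) = 0
  T: (-2) − 2·(1) − (-1) = -3
  N: (0) − 2·(0) − (2) = -2
So the dimensions are [T⁻³ N⁻²].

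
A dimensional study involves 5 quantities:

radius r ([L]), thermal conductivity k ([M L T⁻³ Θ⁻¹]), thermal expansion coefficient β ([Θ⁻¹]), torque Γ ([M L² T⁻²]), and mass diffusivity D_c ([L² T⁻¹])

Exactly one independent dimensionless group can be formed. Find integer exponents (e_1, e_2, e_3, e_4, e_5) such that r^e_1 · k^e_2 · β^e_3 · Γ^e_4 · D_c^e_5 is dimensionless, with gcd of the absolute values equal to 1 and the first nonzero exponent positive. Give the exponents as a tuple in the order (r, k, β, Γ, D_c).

(3, 1, -1, -1, -1)

M: e_1·(0) + e_2·(1) + e_3·(0) + e_4·(1) + e_5·(0) = 0
L: e_1·(1) + e_2·(1) + e_3·(0) + e_4·(2) + e_5·(2) = 0
T: e_1·(0) + e_2·(-3) + e_3·(0) + e_4·(-2) + e_5·(-1) = 0
Θ: e_1·(0) + e_2·(-1) + e_3·(-1) + e_4·(0) + e_5·(0) = 0
Solving this homogeneous linear system for the smallest-integer solution (first nonzero entry positive) gives (3, 1, -1, -1, -1).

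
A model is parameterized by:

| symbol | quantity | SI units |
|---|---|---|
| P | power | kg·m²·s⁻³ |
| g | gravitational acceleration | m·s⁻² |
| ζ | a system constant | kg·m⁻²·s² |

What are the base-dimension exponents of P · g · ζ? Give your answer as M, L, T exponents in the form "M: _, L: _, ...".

M: 2, L: 1, T: -3

Collect each base-dimension exponent across the product:
  M: (1) + (0) + (1) = 2
  L: (2) + (1) + (-2) = 1
  T: (-3) + (-2) + (2) = -3
So the dimensions are [M² L T⁻³].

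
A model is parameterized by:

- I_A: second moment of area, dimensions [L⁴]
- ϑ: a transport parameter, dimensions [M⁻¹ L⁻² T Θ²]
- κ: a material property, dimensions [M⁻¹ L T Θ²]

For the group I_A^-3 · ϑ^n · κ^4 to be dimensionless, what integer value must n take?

Balance the M exponent: (-1)·n from ϑ, plus −3·(0) + 4·(-1) = -4 from the rest, must sum to zero.
−n − 4 = 0, so n = -4.

-4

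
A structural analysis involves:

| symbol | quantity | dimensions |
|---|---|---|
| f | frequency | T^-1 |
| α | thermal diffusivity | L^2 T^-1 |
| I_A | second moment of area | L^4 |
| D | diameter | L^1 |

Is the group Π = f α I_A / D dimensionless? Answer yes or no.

no

Sum the exponent of each base dimension across the product:
  L: [f]_L + [α]_L + [I_A]_L − [D]_L = (0) + (2) + (4) − (1) = 5
  T: [f]_T + [α]_T + [I_A]_T − [D]_T = (-1) + (-1) + (0) − (0) = -2
Net dimensions [L⁵ T⁻²] ≠ [1] — not dimensionless.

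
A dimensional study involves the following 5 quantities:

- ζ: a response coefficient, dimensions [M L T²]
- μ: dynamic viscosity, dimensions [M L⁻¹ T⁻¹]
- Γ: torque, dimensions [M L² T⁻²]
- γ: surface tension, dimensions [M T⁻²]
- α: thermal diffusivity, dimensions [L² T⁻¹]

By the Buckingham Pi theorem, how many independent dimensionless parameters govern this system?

There are 5 variables and 3 base dimensions (M, L, T).
The dimension matrix has rank 3.
Independent dimensionless groups: 5 − 3 = 2.

2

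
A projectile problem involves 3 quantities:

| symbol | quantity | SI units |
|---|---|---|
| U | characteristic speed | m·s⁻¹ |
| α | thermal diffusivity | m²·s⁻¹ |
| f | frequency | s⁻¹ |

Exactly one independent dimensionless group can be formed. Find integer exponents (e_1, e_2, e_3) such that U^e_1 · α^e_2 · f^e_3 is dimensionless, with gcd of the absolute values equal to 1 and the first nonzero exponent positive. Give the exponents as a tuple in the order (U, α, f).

L: e_1·(1) + e_2·(2) + e_3·(0) = 0
T: e_1·(-1) + e_2·(-1) + e_3·(-1) = 0
Solving this homogeneous linear system for the smallest-integer solution (first nonzero entry positive) gives (2, -1, -1).

(2, -1, -1)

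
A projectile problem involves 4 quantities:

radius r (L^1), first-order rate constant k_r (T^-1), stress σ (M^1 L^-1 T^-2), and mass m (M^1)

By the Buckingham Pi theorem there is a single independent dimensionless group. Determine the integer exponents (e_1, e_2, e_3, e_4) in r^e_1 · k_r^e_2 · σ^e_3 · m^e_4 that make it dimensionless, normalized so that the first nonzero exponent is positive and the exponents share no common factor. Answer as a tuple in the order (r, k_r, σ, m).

(1, -2, 1, -1)

M: e_1·(0) + e_2·(0) + e_3·(1) + e_4·(1) = 0
L: e_1·(1) + e_2·(0) + e_3·(-1) + e_4·(0) = 0
T: e_1·(0) + e_2·(-1) + e_3·(-2) + e_4·(0) = 0
Solving this homogeneous linear system for the smallest-integer solution (first nonzero entry positive) gives (1, -2, 1, -1).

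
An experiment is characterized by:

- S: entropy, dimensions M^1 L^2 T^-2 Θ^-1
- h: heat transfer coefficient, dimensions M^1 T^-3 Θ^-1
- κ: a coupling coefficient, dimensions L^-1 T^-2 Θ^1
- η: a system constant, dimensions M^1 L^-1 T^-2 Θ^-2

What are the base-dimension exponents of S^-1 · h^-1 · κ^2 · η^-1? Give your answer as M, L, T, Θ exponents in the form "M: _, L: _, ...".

Collect each base-dimension exponent across the product:
  M: −(1) − (1) + 2·(0) − (1) = -3
  L: −(2) − (0) + 2·(-1) − (-1) = -3
  T: −(-2) − (-3) + 2·(-2) − (-2) = 3
  Θ: −(-1) − (-1) + 2·(1) − (-2) = 6
So the dimensions are [M⁻³ L⁻³ T³ Θ⁶].

M: -3, L: -3, T: 3, Θ: 6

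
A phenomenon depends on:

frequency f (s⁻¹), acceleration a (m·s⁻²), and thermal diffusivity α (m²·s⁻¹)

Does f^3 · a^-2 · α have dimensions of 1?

Sum the exponent of each base dimension across the product:
  M: 3·[f]_M − 2·[a]_M + [α]_M = 3·(0) − 2·(0) + (0) = 0
  L: 3·[f]_L − 2·[a]_L + [α]_L = 3·(0) − 2·(1) + (2) = 0
  T: 3·[f]_T − 2·[a]_T + [α]_T = 3·(-1) − 2·(-2) + (-1) = 0
  N: 3·[f]_N − 2·[a]_N + [α]_N = 3·(0) − 2·(0) + (0) = 0
All base exponents vanish — dimensionless.

yes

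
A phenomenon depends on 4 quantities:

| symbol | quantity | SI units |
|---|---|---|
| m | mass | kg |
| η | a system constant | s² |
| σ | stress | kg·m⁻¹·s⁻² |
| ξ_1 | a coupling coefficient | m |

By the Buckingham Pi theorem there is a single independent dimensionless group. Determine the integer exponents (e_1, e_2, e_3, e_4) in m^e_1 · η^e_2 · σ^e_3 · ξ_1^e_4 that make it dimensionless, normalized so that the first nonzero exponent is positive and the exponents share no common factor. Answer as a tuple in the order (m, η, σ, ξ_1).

(1, -1, -1, -1)

M: e_1·(1) + e_2·(0) + e_3·(1) + e_4·(0) = 0
L: e_1·(0) + e_2·(0) + e_3·(-1) + e_4·(1) = 0
T: e_1·(0) + e_2·(2) + e_3·(-2) + e_4·(0) = 0
Solving this homogeneous linear system for the smallest-integer solution (first nonzero entry positive) gives (1, -1, -1, -1).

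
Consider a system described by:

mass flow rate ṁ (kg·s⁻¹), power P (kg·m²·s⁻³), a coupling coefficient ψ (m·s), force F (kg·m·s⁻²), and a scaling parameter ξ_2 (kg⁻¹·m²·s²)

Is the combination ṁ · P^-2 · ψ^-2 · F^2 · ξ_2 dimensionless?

Sum the exponent of each base dimension across the product:
  M: [ṁ]_M − 2·[P]_M − 2·[ψ]_M + 2·[F]_M + [ξ_2]_M = (1) − 2·(1) − 2·(0) + 2·(1) + (-1) = 0
  L: [ṁ]_L − 2·[P]_L − 2·[ψ]_L + 2·[F]_L + [ξ_2]_L = (0) − 2·(2) − 2·(1) + 2·(1) + (2) = -2
  T: [ṁ]_T − 2·[P]_T − 2·[ψ]_T + 2·[F]_T + [ξ_2]_T = (-1) − 2·(-3) − 2·(1) + 2·(-2) + (2) = 1
Net dimensions [L⁻² T] ≠ [1] — not dimensionless.

no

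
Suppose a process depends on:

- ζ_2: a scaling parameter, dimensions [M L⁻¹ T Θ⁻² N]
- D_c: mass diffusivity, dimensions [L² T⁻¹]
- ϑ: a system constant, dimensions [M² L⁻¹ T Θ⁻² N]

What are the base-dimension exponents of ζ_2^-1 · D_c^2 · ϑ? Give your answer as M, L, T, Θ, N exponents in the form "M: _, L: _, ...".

M: 1, L: 4, T: -2, Θ: 0, N: 0

Collect each base-dimension exponent across the product:
  M: −(1) + 2·(0) + (2) = 1
  L: −(-1) + 2·(2) + (-1) = 4
  T: −(1) + 2·(-1) + (1) = -2
  Θ: −(-2) + 2·(0) + (-2) = 0
  N: −(1) + 2·(0) + (1) = 0
So the dimensions are [M L⁴ T⁻²].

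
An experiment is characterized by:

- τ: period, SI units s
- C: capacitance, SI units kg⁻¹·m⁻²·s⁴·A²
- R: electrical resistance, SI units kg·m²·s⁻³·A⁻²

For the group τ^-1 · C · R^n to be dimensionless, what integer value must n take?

Balance the M exponent: (1)·n from R, plus −(0) + (-1) = -1 from the rest, must sum to zero.
n − 1 = 0, so n = 1.

1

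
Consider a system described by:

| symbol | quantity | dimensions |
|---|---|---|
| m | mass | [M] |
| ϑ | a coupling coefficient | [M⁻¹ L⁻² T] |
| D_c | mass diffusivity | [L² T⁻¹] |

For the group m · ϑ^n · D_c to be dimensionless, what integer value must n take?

Balance the M exponent: (-1)·n from ϑ, plus (1) + (0) = 1 from the rest, must sum to zero.
−n + 1 = 0, so n = 1.

1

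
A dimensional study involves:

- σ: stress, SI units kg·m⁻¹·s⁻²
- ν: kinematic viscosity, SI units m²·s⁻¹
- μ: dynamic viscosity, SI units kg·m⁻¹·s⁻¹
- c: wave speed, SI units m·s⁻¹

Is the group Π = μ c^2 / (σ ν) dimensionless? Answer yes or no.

Sum the exponent of each base dimension across the product:
  M: −[σ]_M − [ν]_M + [μ]_M + 2·[c]_M = −(1) − (0) + (1) + 2·(0) = 0
  L: −[σ]_L − [ν]_L + [μ]_L + 2·[c]_L = −(-1) − (2) + (-1) + 2·(1) = 0
  T: −[σ]_T − [ν]_T + [μ]_T + 2·[c]_T = −(-2) − (-1) + (-1) + 2·(-1) = 0
  N: −[σ]_N − [ν]_N + [μ]_N + 2·[c]_N = −(0) − (0) + (0) + 2·(0) = 0
All base exponents vanish — dimensionless.

yes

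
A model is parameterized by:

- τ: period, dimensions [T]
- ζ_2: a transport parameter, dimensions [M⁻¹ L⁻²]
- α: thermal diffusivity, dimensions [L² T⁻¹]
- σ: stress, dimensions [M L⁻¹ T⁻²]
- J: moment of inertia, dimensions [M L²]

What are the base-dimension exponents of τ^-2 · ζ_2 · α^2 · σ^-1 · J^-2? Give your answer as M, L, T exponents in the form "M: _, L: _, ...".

Collect each base-dimension exponent across the product:
  M: −2·(0) + (-1) + 2·(0) − (1) − 2·(1) = -4
  L: −2·(0) + (-2) + 2·(2) − (-1) − 2·(2) = -1
  T: −2·(1) + (0) + 2·(-1) − (-2) − 2·(0) = -2
So the dimensions are [M⁻⁴ L⁻¹ T⁻²].

M: -4, L: -1, T: -2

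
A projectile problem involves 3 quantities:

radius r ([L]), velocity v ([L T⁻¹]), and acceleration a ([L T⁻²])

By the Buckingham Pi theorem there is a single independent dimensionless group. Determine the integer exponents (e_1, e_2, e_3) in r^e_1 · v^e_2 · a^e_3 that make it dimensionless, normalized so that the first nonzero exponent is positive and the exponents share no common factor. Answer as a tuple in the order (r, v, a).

L: e_1·(1) + e_2·(1) + e_3·(1) = 0
T: e_1·(0) + e_2·(-1) + e_3·(-2) = 0
Solving this homogeneous linear system for the smallest-integer solution (first nonzero entry positive) gives (1, -2, 1).

(1, -2, 1)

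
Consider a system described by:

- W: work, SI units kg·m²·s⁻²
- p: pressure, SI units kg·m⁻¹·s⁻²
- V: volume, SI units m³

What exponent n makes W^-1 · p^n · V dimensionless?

1

Balance the M exponent: (1)·n from p, plus −(1) + (0) = -1 from the rest, must sum to zero.
n − 1 = 0, so n = 1.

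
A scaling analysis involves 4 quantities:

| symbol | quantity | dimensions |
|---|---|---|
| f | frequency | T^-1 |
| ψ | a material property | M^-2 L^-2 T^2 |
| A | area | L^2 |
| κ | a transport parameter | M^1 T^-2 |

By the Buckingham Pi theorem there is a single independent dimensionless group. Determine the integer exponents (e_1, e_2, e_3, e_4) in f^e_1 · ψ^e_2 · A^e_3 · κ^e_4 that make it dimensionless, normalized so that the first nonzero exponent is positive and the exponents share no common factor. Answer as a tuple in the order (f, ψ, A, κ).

M: e_1·(0) + e_2·(-2) + e_3·(0) + e_4·(1) = 0
L: e_1·(0) + e_2·(-2) + e_3·(2) + e_4·(0) = 0
T: e_1·(-1) + e_2·(2) + e_3·(0) + e_4·(-2) = 0
Solving this homogeneous linear system for the smallest-integer solution (first nonzero entry positive) gives (2, -1, -1, -2).

(2, -1, -1, -2)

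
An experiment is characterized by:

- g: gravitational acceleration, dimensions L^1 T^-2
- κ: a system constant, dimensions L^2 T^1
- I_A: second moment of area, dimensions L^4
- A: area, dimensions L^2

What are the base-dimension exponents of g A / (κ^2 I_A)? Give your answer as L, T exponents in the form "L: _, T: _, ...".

Collect each base-dimension exponent across the product:
  L: (1) − 2·(2) − (4) + (2) = -5
  T: (-2) − 2·(1) − (0) + (0) = -4
So the dimensions are [L⁻⁵ T⁻⁴].

L: -5, T: -4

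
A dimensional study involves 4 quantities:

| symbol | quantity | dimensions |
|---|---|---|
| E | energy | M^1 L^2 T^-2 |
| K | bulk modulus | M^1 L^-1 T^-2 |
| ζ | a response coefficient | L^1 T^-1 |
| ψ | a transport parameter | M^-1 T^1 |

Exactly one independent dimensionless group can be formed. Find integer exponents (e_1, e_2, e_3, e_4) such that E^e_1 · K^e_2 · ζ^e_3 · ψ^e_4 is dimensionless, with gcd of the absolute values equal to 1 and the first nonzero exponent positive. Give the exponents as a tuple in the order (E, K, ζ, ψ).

M: e_1·(1) + e_2·(1) + e_3·(0) + e_4·(-1) = 0
L: e_1·(2) + e_2·(-1) + e_3·(1) + e_4·(0) = 0
T: e_1·(-2) + e_2·(-2) + e_3·(-1) + e_4·(1) = 0
Solving this homogeneous linear system for the smallest-integer solution (first nonzero entry positive) gives (2, 1, -3, 3).

(2, 1, -3, 3)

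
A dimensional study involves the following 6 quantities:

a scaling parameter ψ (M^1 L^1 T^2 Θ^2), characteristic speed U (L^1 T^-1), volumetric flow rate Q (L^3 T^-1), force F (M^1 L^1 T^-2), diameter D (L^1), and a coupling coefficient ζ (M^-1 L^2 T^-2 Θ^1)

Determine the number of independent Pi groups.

2

There are 6 variables and 4 base dimensions (M, L, T, Θ).
The dimension matrix has rank 4.
Independent dimensionless groups: 6 − 4 = 2.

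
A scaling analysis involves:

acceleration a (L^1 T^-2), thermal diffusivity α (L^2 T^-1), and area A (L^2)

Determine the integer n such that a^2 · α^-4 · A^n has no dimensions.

Balance the L exponent: (2)·n from A, plus 2·(1) − 4·(2) = -6 from the rest, must sum to zero.
2n − 6 = 0, so n = 3.

3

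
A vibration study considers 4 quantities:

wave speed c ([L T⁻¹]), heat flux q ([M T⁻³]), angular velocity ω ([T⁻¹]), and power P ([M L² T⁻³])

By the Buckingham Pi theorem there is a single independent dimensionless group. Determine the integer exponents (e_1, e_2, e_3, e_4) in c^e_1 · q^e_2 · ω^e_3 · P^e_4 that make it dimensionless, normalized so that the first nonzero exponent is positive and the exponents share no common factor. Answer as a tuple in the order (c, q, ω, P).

M: e_1·(0) + e_2·(1) + e_3·(0) + e_4·(1) = 0
L: e_1·(1) + e_2·(0) + e_3·(0) + e_4·(2) = 0
T: e_1·(-1) + e_2·(-3) + e_3·(-1) + e_4·(-3) = 0
Solving this homogeneous linear system for the smallest-integer solution (first nonzero entry positive) gives (2, 1, -2, -1).

(2, 1, -2, -1)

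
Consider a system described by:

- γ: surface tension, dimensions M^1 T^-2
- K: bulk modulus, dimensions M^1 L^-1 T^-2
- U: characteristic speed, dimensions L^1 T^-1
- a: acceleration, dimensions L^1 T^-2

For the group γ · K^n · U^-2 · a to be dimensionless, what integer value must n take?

Balance the M exponent: (1)·n from K, plus (1) − 2·(0) + (0) = 1 from the rest, must sum to zero.
n + 1 = 0, so n = -1.

-1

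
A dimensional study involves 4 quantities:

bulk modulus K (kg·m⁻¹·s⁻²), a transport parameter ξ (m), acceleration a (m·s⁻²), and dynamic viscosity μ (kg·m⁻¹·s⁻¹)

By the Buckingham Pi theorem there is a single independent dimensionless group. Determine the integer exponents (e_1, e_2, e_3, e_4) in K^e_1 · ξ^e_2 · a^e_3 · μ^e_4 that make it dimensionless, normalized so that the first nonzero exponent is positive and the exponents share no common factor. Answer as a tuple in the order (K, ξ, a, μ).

M: e_1·(1) + e_2·(0) + e_3·(0) + e_4·(1) = 0
L: e_1·(-1) + e_2·(1) + e_3·(1) + e_4·(-1) = 0
T: e_1·(-2) + e_2·(0) + e_3·(-2) + e_4·(-1) = 0
Solving this homogeneous linear system for the smallest-integer solution (first nonzero entry positive) gives (2, 1, -1, -2).

(2, 1, -1, -2)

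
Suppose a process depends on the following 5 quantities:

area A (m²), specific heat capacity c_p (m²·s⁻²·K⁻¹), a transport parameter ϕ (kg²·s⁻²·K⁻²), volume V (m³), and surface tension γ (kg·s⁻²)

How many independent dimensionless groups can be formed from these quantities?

There are 5 variables and 4 base dimensions (M, L, T, Θ).
The dimension matrix has rank 4.
Independent dimensionless groups: 5 − 4 = 1.

1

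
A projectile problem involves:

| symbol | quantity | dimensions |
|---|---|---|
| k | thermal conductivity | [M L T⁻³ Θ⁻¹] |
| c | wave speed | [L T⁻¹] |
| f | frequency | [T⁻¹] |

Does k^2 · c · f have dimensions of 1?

Sum the exponent of each base dimension across the product:
  M: 2·[k]_M + [c]_M + [f]_M = 2·(1) + (0) + (0) = 2
  L: 2·[k]_L + [c]_L + [f]_L = 2·(1) + (1) + (0) = 3
  T: 2·[k]_T + [c]_T + [f]_T = 2·(-3) + (-1) + (-1) = -8
  Θ: 2·[k]_Θ + [c]_Θ + [f]_Θ = 2·(-1) + (0) + (0) = -2
Net dimensions [M² L³ T⁻⁸ Θ⁻²] ≠ [1] — not dimensionless.

no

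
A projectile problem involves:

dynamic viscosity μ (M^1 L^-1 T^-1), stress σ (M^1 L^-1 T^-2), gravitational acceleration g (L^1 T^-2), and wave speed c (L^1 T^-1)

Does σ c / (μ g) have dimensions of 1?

yes

Sum the exponent of each base dimension across the product:
  M: −[μ]_M + [σ]_M − [g]_M + [c]_M = −(1) + (1) − (0) + (0) = 0
  L: −[μ]_L + [σ]_L − [g]_L + [c]_L = −(-1) + (-1) − (1) + (1) = 0
  T: −[μ]_T + [σ]_T − [g]_T + [c]_T = −(-1) + (-2) − (-2) + (-1) = 0
All base exponents vanish — dimensionless.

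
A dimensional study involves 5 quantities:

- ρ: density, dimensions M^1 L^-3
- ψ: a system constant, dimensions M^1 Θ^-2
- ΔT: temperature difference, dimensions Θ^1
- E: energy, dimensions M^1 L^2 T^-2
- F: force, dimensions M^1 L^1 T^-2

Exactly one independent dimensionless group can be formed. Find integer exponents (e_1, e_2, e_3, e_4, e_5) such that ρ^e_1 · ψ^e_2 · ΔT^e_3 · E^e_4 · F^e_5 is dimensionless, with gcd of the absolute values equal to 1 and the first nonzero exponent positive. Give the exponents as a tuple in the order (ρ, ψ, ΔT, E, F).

(1, -1, -2, 3, -3)

M: e_1·(1) + e_2·(1) + e_3·(0) + e_4·(1) + e_5·(1) = 0
L: e_1·(-3) + e_2·(0) + e_3·(0) + e_4·(2) + e_5·(1) = 0
T: e_1·(0) + e_2·(0) + e_3·(0) + e_4·(-2) + e_5·(-2) = 0
Θ: e_1·(0) + e_2·(-2) + e_3·(1) + e_4·(0) + e_5·(0) = 0
Solving this homogeneous linear system for the smallest-integer solution (first nonzero entry positive) gives (1, -1, -2, 3, -3).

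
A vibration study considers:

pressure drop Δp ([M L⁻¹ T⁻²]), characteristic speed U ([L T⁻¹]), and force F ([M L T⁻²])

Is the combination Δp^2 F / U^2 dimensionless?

no

Sum the exponent of each base dimension across the product:
  M: 2·[Δp]_M − 2·[U]_M + [F]_M = 2·(1) − 2·(0) + (1) = 3
  L: 2·[Δp]_L − 2·[U]_L + [F]_L = 2·(-1) − 2·(1) + (1) = -3
  T: 2·[Δp]_T − 2·[U]_T + [F]_T = 2·(-2) − 2·(-1) + (-2) = -4
Net dimensions [M³ L⁻³ T⁻⁴] ≠ [1] — not dimensionless.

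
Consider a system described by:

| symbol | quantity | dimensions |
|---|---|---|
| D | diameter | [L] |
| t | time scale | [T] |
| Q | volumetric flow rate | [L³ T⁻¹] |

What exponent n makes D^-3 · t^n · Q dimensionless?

1

Balance the T exponent: (1)·n from t, plus −3·(0) + (-1) = -1 from the rest, must sum to zero.
n − 1 = 0, so n = 1.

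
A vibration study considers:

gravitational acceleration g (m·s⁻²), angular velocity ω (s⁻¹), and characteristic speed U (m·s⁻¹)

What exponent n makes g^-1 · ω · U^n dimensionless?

1

Balance the L exponent: (1)·n from U, plus −(1) + (0) = -1 from the rest, must sum to zero.
n − 1 = 0, so n = 1.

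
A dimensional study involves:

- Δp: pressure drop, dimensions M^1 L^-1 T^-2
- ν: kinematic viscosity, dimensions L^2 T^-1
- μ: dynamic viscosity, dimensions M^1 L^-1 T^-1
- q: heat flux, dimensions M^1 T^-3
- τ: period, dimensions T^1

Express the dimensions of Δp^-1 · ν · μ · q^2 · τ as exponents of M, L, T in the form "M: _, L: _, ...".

Collect each base-dimension exponent across the product:
  M: −(1) + (0) + (1) + 2·(1) + (0) = 2
  L: −(-1) + (2) + (-1) + 2·(0) + (0) = 2
  T: −(-2) + (-1) + (-1) + 2·(-3) + (1) = -5
So the dimensions are [M² L² T⁻⁵].

M: 2, L: 2, T: -5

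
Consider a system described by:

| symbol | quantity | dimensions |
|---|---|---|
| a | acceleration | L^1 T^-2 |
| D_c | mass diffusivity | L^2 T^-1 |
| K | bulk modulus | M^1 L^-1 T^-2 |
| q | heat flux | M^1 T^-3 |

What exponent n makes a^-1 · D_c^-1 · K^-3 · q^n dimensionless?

Balance the M exponent: (1)·n from q, plus −(0) − (0) − 3·(1) = -3 from the rest, must sum to zero.
n − 3 = 0, so n = 3.

3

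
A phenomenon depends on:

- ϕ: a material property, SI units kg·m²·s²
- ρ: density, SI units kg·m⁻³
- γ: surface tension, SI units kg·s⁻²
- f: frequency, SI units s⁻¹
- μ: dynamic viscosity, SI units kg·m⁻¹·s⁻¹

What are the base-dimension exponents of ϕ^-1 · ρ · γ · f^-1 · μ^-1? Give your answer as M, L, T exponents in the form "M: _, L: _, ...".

Collect each base-dimension exponent across the product:
  M: −(1) + (1) + (1) − (0) − (1) = 0
  L: −(2) + (-3) + (0) − (0) − (-1) = -4
  T: −(2) + (0) + (-2) − (-1) − (-1) = -2
So the dimensions are [L⁻⁴ T⁻²].

M: 0, L: -4, T: -2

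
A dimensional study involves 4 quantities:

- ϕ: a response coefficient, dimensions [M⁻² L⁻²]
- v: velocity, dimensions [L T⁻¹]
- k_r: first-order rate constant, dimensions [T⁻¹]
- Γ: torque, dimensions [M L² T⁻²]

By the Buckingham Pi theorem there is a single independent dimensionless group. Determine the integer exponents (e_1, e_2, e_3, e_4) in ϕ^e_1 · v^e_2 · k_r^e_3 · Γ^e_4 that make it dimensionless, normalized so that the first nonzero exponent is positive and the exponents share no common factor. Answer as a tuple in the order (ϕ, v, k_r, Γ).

M: e_1·(-2) + e_2·(0) + e_3·(0) + e_4·(1) = 0
L: e_1·(-2) + e_2·(1) + e_3·(0) + e_4·(2) = 0
T: e_1·(0) + e_2·(-1) + e_3·(-1) + e_4·(-2) = 0
Solving this homogeneous linear system for the smallest-integer solution (first nonzero entry positive) gives (1, -2, -2, 2).

(1, -2, -2, 2)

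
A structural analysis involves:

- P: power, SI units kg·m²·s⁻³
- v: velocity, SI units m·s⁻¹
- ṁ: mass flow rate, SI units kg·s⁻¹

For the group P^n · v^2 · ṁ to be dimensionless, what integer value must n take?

-1

Balance the M exponent: (1)·n from P, plus 2·(0) + (1) = 1 from the rest, must sum to zero.
n + 1 = 0, so n = -1.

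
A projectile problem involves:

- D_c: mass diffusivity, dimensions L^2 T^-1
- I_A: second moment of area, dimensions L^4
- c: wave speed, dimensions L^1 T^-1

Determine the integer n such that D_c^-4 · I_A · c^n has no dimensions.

4

Balance the L exponent: (1)·n from c, plus −4·(2) + (4) = -4 from the rest, must sum to zero.
n − 4 = 0, so n = 4.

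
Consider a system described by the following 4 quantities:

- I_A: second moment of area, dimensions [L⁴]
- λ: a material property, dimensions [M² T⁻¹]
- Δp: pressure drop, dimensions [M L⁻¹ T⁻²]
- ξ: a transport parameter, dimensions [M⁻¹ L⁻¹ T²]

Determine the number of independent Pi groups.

There are 4 variables and 3 base dimensions (M, L, T).
The dimension matrix has rank 3.
Independent dimensionless groups: 4 − 3 = 1.

1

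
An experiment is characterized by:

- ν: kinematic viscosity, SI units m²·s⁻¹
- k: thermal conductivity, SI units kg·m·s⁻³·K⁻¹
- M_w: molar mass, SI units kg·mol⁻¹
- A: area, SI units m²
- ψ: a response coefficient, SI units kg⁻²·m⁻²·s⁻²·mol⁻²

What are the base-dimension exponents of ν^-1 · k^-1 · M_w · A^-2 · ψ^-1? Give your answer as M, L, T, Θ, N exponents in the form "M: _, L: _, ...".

M: 2, L: -5, T: 6, Θ: 1, N: 1

Collect each base-dimension exponent across the product:
  M: −(0) − (1) + (1) − 2·(0) − (-2) = 2
  L: −(2) − (1) + (0) − 2·(2) − (-2) = -5
  T: −(-1) − (-3) + (0) − 2·(0) − (-2) = 6
  Θ: −(0) − (-1) + (0) − 2·(0) − (0) = 1
  N: −(0) − (0) + (-1) − 2·(0) − (-2) = 1
So the dimensions are [M² L⁻⁵ T⁶ Θ N].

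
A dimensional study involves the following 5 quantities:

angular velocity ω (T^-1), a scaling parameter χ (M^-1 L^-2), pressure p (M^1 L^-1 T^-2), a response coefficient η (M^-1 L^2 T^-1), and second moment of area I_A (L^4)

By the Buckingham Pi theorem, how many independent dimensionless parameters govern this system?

2

There are 5 variables and 3 base dimensions (M, L, T).
The dimension matrix has rank 3.
Independent dimensionless groups: 5 − 3 = 2.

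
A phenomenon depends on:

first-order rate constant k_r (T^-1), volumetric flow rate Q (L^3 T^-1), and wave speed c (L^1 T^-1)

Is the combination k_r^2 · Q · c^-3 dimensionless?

Sum the exponent of each base dimension across the product:
  L: 2·[k_r]_L + [Q]_L − 3·[c]_L = 2·(0) + (3) − 3·(1) = 0
  T: 2·[k_r]_T + [Q]_T − 3·[c]_T = 2·(-1) + (-1) − 3·(-1) = 0
All base exponents vanish — dimensionless.

yes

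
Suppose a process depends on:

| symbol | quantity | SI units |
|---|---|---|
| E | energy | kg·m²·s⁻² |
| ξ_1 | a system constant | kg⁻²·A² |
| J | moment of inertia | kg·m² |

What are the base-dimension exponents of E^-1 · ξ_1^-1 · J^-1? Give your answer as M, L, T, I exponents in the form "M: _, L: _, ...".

M: 0, L: -4, T: 2, I: -2

Collect each base-dimension exponent across the product:
  M: −(1) − (-2) − (1) = 0
  L: −(2) − (0) − (2) = -4
  T: −(-2) − (0) − (0) = 2
  I: −(0) − (2) − (0) = -2
So the dimensions are [L⁻⁴ T² I⁻²].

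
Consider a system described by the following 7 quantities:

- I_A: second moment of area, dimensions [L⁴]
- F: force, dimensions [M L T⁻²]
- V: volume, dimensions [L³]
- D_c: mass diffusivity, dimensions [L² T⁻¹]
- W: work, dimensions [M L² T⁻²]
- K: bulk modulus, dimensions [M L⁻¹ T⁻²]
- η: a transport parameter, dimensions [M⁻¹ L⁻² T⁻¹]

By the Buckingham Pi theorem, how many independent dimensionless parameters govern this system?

4

There are 7 variables and 3 base dimensions (M, L, T).
The dimension matrix has rank 3.
Independent dimensionless groups: 7 − 3 = 4.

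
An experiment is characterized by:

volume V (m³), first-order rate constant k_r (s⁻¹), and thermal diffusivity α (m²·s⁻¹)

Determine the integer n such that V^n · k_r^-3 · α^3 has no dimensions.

Balance the L exponent: (3)·n from V, plus −3·(0) + 3·(2) = 6 from the rest, must sum to zero.
3n + 6 = 0, so n = -2.

-2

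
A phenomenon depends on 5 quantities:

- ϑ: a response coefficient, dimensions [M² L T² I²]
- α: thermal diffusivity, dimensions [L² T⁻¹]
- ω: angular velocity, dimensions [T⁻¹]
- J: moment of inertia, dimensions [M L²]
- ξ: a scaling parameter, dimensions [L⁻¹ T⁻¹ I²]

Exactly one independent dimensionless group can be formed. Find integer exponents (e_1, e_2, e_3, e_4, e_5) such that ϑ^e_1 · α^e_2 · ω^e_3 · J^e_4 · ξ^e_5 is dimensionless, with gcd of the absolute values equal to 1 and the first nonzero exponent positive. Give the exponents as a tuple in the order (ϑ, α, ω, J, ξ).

M: e_1·(2) + e_2·(0) + e_3·(0) + e_4·(1) + e_5·(0) = 0
L: e_1·(1) + e_2·(2) + e_3·(0) + e_4·(2) + e_5·(-1) = 0
T: e_1·(2) + e_2·(-1) + e_3·(-1) + e_4·(0) + e_5·(-1) = 0
I: e_1·(2) + e_2·(0) + e_3·(0) + e_4·(0) + e_5·(2) = 0
Solving this homogeneous linear system for the smallest-integer solution (first nonzero entry positive) gives (1, 1, 2, -2, -1).

(1, 1, 2, -2, -1)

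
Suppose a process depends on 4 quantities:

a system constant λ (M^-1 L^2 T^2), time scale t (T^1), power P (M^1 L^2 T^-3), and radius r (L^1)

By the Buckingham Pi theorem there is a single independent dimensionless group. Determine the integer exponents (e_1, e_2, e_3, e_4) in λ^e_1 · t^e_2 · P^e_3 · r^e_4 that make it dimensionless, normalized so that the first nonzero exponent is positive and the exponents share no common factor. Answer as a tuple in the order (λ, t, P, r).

(1, 1, 1, -4)

M: e_1·(-1) + e_2·(0) + e_3·(1) + e_4·(0) = 0
L: e_1·(2) + e_2·(0) + e_3·(2) + e_4·(1) = 0
T: e_1·(2) + e_2·(1) + e_3·(-3) + e_4·(0) = 0
Solving this homogeneous linear system for the smallest-integer solution (first nonzero entry positive) gives (1, 1, 1, -4).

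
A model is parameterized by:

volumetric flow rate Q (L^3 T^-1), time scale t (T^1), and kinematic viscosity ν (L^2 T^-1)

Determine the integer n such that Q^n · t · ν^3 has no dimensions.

-2

Balance the L exponent: (3)·n from Q, plus (0) + 3·(2) = 6 from the rest, must sum to zero.
3n + 6 = 0, so n = -2.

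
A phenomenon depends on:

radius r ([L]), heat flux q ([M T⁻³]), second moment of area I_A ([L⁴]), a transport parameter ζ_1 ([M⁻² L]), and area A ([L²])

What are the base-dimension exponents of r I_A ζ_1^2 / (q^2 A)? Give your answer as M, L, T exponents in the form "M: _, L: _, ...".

Collect each base-dimension exponent across the product:
  M: (0) − 2·(1) + (0) + 2·(-2) − (0) = -6
  L: (1) − 2·(0) + (4) + 2·(1) − (2) = 5
  T: (0) − 2·(-3) + (0) + 2·(0) − (0) = 6
So the dimensions are [M⁻⁶ L⁵ T⁶].

M: -6, L: 5, T: 6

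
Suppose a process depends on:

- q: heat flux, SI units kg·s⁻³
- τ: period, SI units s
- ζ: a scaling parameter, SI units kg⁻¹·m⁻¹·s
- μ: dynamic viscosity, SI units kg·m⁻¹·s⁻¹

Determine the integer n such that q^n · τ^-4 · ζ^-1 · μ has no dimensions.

-2

Balance the M exponent: (1)·n from q, plus −4·(0) − (-1) + (1) = 2 from the rest, must sum to zero.
n + 2 = 0, so n = -2.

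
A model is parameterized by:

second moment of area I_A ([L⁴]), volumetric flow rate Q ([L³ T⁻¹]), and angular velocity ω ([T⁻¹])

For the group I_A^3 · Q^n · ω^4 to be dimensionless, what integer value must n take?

-4

Balance the L exponent: (3)·n from Q, plus 3·(4) + 4·(0) = 12 from the rest, must sum to zero.
3n + 12 = 0, so n = -4.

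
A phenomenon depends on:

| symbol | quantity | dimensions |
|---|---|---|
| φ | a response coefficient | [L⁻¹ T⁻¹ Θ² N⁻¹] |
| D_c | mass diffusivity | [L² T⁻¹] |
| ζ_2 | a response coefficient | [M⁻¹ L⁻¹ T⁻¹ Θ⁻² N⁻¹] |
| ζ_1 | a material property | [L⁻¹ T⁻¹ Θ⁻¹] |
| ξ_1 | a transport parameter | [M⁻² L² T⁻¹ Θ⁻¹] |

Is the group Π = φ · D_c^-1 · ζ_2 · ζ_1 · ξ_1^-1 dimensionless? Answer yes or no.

no

Sum the exponent of each base dimension across the product:
  M: [φ]_M − [D_c]_M + [ζ_2]_M + [ζ_1]_M − [ξ_1]_M = (0) − (0) + (-1) + (0) − (-2) = 1
  L: [φ]_L − [D_c]_L + [ζ_2]_L + [ζ_1]_L − [ξ_1]_L = (-1) − (2) + (-1) + (-1) − (2) = -7
  T: [φ]_T − [D_c]_T + [ζ_2]_T + [ζ_1]_T − [ξ_1]_T = (-1) − (-1) + (-1) + (-1) − (-1) = -1
  Θ: [φ]_Θ − [D_c]_Θ + [ζ_2]_Θ + [ζ_1]_Θ − [ξ_1]_Θ = (2) − (0) + (-2) + (-1) − (-1) = 0
  N: [φ]_N − [D_c]_N + [ζ_2]_N + [ζ_1]_N − [ξ_1]_N = (-1) − (0) + (-1) + (0) − (0) = -2
Net dimensions [M L⁻⁷ T⁻¹ N⁻²] ≠ [1] — not dimensionless.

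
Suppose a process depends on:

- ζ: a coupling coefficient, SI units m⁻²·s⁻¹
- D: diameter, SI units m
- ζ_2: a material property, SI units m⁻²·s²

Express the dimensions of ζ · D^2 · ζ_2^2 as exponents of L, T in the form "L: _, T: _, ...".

Collect each base-dimension exponent across the product:
  L: (-2) + 2·(1) + 2·(-2) = -4
  T: (-1) + 2·(0) + 2·(2) = 3
So the dimensions are [L⁻⁴ T³].

L: -4, T: 3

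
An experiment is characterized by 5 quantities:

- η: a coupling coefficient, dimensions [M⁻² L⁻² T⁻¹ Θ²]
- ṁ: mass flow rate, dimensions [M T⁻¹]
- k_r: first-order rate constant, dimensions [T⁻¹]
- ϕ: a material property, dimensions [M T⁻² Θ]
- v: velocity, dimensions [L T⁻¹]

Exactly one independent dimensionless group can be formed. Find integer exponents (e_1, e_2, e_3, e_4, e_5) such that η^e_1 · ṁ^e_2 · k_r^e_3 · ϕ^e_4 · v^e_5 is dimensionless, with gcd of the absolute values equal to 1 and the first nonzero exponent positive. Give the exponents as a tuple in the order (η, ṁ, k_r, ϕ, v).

(1, 4, -3, -2, 2)

M: e_1·(-2) + e_2·(1) + e_3·(0) + e_4·(1) + e_5·(0) = 0
L: e_1·(-2) + e_2·(0) + e_3·(0) + e_4·(0) + e_5·(1) = 0
T: e_1·(-1) + e_2·(-1) + e_3·(-1) + e_4·(-2) + e_5·(-1) = 0
Θ: e_1·(2) + e_2·(0) + e_3·(0) + e_4·(1) + e_5·(0) = 0
Solving this homogeneous linear system for the smallest-integer solution (first nonzero entry positive) gives (1, 4, -3, -2, 2).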